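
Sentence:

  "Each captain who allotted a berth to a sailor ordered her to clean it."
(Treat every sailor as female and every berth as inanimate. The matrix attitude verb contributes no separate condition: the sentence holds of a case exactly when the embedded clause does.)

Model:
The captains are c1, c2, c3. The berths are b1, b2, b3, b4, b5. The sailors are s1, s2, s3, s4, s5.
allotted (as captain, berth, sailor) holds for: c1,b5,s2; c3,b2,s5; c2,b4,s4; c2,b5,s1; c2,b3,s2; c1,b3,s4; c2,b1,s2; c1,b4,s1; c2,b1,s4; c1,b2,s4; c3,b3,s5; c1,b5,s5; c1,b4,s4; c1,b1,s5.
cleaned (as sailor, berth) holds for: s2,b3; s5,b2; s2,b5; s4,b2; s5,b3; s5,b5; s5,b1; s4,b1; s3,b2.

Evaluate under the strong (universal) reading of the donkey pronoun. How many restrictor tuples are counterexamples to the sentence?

6

"her" takes "a sailor" as antecedent and "it" takes "a berth"; both are donkey pronouns co-varying with the restrictor.
Strong reading: for every (c,b,s) with allotted(c,b,s), cleaned(s,b).
Restrictor triples: (c1,b1,s5)→cleaned(s5,b1) ✓  (c1,b2,s4)→cleaned(s4,b2) ✓  (c1,b3,s4)→cleaned(s4,b3) ✗  (c1,b4,s1)→cleaned(s1,b4) ✗  (c1,b4,s4)→cleaned(s4,b4) ✗  (c1,b5,s2)→cleaned(s2,b5) ✓  (c1,b5,s5)→cleaned(s5,b5) ✓  (c2,b1,s2)→cleaned(s2,b1) ✗  (c2,b1,s4)→cleaned(s4,b1) ✓  (c2,b3,s2)→cleaned(s2,b3) ✓  (c2,b4,s4)→cleaned(s4,b4) ✗  (c2,b5,s1)→cleaned(s1,b5) ✗  (c3,b2,s5)→cleaned(s5,b2) ✓  (c3,b3,s5)→cleaned(s5,b3) ✓
Counterexamples (restrictor triples failing the scope): 6.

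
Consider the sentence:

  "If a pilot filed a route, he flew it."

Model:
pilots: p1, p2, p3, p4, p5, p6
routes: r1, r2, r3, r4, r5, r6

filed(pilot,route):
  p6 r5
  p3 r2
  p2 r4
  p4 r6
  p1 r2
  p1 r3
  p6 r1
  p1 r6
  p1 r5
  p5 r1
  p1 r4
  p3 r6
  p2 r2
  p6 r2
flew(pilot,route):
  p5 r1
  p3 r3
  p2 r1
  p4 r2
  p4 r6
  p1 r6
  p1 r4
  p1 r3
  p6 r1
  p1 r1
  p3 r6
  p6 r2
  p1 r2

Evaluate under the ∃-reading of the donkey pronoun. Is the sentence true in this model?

"it" takes "a route" as antecedent — a donkey pronoun bound across the clause boundary.
Weak reading: every pilot p with some filed-route has at least one filed-route r such that flew(p,r).
Per pilot: p1:✓  p2:✗  p3:✓  p4:✓  p5:✓  p6:✓
p2 has no witness among its filed-routes.

False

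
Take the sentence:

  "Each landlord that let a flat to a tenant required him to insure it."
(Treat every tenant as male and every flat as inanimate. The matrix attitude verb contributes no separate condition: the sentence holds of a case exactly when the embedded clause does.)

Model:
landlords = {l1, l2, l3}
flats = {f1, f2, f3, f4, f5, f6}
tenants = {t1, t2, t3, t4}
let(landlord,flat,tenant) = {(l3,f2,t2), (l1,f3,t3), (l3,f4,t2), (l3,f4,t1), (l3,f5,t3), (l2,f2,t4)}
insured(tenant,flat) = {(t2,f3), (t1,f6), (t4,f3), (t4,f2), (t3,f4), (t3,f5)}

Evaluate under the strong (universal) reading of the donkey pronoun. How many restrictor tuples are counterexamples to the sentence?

4

"him" takes "a tenant" as antecedent and "it" takes "a flat"; both are donkey pronouns co-varying with the restrictor.
Strong reading: for every (l,f,t) with let(l,f,t), insured(t,f).
Restrictor triples: (l1,f3,t3)→insured(t3,f3) ✗  (l2,f2,t4)→insured(t4,f2) ✓  (l3,f2,t2)→insured(t2,f2) ✗  (l3,f4,t1)→insured(t1,f4) ✗  (l3,f4,t2)→insured(t2,f4) ✗  (l3,f5,t3)→insured(t3,f5) ✓
Counterexamples (restrictor triples failing the scope): 4.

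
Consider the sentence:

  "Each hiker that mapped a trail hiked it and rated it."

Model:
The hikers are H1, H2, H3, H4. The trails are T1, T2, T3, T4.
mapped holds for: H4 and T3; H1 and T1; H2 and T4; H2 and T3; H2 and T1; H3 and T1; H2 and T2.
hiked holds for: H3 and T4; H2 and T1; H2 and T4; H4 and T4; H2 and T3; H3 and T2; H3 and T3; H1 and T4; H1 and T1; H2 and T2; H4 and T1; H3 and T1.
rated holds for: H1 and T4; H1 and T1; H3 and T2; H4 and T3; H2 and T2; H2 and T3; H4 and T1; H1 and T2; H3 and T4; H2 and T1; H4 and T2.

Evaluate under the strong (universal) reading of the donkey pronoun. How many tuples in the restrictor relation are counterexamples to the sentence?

3

"it" takes "a trail" as antecedent — a donkey pronoun bound across the clause boundary.
Strong reading: for every (h,t) with mapped(h,t), hiked(h,t) ∧ rated(h,t).
Restrictor pairs: (H1,T1) ✓  (H2,T1) ✓  (H2,T2) ✓  (H2,T3) ✓  (H2,T4) ✗  (H3,T1) ✗  (H4,T3) ✗
Counterexamples (restrictor pairs failing the scope): 3.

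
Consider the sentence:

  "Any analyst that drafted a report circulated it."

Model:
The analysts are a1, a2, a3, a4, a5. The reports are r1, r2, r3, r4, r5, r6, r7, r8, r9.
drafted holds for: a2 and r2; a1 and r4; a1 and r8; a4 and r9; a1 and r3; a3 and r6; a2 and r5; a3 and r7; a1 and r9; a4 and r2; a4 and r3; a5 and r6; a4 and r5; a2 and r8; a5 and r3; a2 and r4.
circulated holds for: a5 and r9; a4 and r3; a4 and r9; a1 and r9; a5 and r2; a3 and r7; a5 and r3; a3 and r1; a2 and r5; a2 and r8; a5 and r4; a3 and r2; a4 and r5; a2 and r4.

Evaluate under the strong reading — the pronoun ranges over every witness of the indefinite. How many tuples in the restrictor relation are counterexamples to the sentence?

"it" takes "a report" as antecedent — a donkey pronoun bound across the clause boundary.
Strong reading: for every (a,r) with drafted(a,r), circulated(a,r).
Restrictor pairs: (a1,r3) ✗  (a1,r4) ✗  (a1,r8) ✗  (a1,r9) ✓  (a2,r2) ✗  (a2,r4) ✓  (a2,r5) ✓  (a2,r8) ✓  (a3,r6) ✗  (a3,r7) ✓  (a4,r2) ✗  (a4,r3) ✓  (a4,r5) ✓  (a4,r9) ✓  (a5,r3) ✓  (a5,r6) ✗
Counterexamples (restrictor pairs failing the scope): 7.

7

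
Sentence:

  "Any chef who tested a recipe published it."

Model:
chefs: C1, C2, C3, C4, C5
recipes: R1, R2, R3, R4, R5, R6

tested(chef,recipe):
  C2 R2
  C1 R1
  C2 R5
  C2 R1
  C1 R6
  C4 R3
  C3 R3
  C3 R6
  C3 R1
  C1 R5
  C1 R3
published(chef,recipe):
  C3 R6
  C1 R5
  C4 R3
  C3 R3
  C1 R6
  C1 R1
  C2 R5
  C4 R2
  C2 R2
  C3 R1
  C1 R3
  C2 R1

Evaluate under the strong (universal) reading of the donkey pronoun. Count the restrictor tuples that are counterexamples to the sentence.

0

"it" takes "a recipe" as antecedent — a donkey pronoun bound across the clause boundary.
Strong reading: for every (c,r) with tested(c,r), published(c,r).
Restrictor pairs: (C1,R1) ✓  (C1,R3) ✓  (C1,R5) ✓  (C1,R6) ✓  (C2,R1) ✓  (C2,R2) ✓  (C2,R5) ✓  (C3,R1) ✓  (C3,R3) ✓  (C3,R6) ✓  (C4,R3) ✓
Counterexamples (restrictor pairs failing the scope): 0.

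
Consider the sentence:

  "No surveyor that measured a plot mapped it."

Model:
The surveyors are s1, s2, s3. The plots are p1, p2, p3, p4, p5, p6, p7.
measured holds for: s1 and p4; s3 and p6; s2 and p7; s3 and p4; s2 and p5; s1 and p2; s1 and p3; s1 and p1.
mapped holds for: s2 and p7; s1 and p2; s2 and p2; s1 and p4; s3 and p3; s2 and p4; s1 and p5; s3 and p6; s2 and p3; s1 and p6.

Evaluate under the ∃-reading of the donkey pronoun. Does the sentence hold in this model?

"it" takes "a plot" as antecedent — a donkey pronoun bound across the clause boundary.
Truth condition: for no (s,p) with measured(s,p) does mapped(s,p) hold.
Restrictor pairs — does the scope hold? (s1,p1):fails  (s1,p2):holds  (s1,p3):fails  (s1,p4):holds  (s2,p5):fails  (s2,p7):holds  (s3,p4):fails  (s3,p6):holds
Scope holds for 4 pair(s), so the sentence is false.

False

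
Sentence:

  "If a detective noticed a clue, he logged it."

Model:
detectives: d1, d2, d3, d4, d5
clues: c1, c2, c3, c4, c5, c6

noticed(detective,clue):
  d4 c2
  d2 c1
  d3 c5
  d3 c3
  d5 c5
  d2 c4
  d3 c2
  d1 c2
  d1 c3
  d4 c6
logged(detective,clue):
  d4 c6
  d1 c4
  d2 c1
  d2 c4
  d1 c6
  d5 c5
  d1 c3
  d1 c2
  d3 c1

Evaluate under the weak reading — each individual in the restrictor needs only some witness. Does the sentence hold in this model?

"it" takes "a clue" as antecedent — a donkey pronoun bound across the clause boundary.
Weak reading: every detective d with some noticed-clue has at least one noticed-clue c such that logged(d,c).
Per detective: d1:✓  d2:✓  d3:✗  d4:✓  d5:✓
d3 has no witness among its noticed-clues.

False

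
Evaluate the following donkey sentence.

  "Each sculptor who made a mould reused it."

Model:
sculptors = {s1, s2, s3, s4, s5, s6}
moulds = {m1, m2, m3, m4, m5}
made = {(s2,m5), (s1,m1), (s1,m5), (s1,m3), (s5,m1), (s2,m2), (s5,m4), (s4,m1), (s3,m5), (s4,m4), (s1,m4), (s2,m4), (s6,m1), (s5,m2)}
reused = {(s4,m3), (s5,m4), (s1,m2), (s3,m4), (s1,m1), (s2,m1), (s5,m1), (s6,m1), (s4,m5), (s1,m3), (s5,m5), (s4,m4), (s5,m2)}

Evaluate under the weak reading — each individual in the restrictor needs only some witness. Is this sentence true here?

False

"it" takes "a mould" as antecedent — a donkey pronoun bound across the clause boundary.
Weak reading: every sculptor s with some made-mould has at least one made-mould m such that reused(s,m).
Per sculptor: s1:✓  s2:✗  s3:✗  s4:✓  s5:✓  s6:✓
s2 has no witness among its made-moulds.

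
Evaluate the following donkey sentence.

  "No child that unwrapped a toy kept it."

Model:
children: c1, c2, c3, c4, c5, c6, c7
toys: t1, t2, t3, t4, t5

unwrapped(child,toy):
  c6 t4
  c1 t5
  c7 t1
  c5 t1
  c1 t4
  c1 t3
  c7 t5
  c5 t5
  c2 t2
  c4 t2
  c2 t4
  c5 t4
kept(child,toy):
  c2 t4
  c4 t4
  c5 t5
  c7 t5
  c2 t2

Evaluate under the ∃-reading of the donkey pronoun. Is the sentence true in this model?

False

"it" takes "a toy" as antecedent — a donkey pronoun bound across the clause boundary.
Truth condition: for no (c,t) with unwrapped(c,t) does kept(c,t) hold.
Restrictor pairs — does the scope hold? (c1,t3):fails  (c1,t4):fails  (c1,t5):fails  (c2,t2):holds  (c2,t4):holds  (c4,t2):fails  (c5,t1):fails  (c5,t4):fails  (c5,t5):holds  (c6,t4):fails  (c7,t1):fails  (c7,t5):holds
Scope holds for 4 pair(s), so the sentence is false.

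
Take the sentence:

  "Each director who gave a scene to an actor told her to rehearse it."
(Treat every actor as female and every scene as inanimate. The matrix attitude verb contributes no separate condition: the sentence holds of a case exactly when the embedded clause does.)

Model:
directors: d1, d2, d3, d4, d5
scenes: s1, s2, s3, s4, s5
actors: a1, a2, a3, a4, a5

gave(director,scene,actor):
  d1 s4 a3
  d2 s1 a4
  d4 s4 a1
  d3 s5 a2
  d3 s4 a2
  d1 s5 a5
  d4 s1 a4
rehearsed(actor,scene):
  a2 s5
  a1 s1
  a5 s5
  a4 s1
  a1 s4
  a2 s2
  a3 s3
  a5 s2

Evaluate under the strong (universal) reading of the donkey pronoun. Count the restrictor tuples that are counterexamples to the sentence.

2

"her" takes "an actor" as antecedent and "it" takes "a scene"; both are donkey pronouns co-varying with the restrictor.
Strong reading: for every (d,s,a) with gave(d,s,a), rehearsed(a,s).
Restrictor triples: (d1,s4,a3)→rehearsed(a3,s4) ✗  (d1,s5,a5)→rehearsed(a5,s5) ✓  (d2,s1,a4)→rehearsed(a4,s1) ✓  (d3,s4,a2)→rehearsed(a2,s4) ✗  (d3,s5,a2)→rehearsed(a2,s5) ✓  (d4,s1,a4)→rehearsed(a4,s1) ✓  (d4,s4,a1)→rehearsed(a1,s4) ✓
Counterexamples (restrictor triples failing the scope): 2.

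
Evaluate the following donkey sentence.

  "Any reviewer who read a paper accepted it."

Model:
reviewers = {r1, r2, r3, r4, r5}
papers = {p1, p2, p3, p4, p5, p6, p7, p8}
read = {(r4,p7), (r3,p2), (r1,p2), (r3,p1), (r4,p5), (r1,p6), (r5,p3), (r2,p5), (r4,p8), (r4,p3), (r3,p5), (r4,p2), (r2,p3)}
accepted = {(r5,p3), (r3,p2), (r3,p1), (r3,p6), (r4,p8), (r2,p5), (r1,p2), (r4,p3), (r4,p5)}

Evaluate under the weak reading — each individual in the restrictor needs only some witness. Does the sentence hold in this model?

"it" takes "a paper" as antecedent — a donkey pronoun bound across the clause boundary.
Weak reading: every reviewer r with some read-paper has at least one read-paper p such that accepted(r,p).
Per reviewer: r1:✓  r2:✓  r3:✓  r4:✓  r5:✓
Every reviewer in the restrictor has a witness.

True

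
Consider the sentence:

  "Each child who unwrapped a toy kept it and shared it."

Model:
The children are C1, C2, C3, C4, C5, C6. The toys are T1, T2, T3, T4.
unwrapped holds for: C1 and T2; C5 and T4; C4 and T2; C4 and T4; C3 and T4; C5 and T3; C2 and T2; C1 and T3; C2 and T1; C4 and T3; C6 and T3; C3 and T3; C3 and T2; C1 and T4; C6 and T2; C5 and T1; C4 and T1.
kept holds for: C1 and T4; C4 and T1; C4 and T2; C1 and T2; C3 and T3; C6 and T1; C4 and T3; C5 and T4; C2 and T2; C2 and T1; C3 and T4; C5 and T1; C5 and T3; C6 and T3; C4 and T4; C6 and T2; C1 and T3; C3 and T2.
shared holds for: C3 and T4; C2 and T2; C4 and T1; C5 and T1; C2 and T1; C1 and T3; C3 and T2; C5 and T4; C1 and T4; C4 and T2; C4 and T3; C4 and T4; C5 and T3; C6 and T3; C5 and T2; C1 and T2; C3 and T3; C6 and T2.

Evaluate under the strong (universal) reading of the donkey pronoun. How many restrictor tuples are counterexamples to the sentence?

0

"it" takes "a toy" as antecedent — a donkey pronoun bound across the clause boundary.
Strong reading: for every (c,t) with unwrapped(c,t), kept(c,t) ∧ shared(c,t).
Restrictor pairs: (C1,T2) ✓  (C1,T3) ✓  (C1,T4) ✓  (C2,T1) ✓  (C2,T2) ✓  (C3,T2) ✓  (C3,T3) ✓  (C3,T4) ✓  (C4,T1) ✓  (C4,T2) ✓  (C4,T3) ✓  (C4,T4) ✓  (C5,T1) ✓  (C5,T3) ✓  (C5,T4) ✓  (C6,T2) ✓  (C6,T3) ✓
Counterexamples (restrictor pairs failing the scope): 0.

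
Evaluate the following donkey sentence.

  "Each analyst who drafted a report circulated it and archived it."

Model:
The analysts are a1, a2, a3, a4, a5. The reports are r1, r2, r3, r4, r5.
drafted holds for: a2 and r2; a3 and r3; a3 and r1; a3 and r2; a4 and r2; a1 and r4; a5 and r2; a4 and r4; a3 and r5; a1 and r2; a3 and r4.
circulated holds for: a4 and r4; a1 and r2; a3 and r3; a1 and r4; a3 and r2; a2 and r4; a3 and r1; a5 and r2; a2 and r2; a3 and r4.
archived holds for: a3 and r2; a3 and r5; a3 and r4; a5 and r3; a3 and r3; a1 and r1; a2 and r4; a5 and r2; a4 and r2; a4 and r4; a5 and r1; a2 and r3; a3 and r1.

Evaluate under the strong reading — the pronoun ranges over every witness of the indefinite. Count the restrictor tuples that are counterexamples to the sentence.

"it" takes "a report" as antecedent — a donkey pronoun bound across the clause boundary.
Strong reading: for every (a,r) with drafted(a,r), circulated(a,r) ∧ archived(a,r).
Restrictor pairs: (a1,r2) ✗  (a1,r4) ✗  (a2,r2) ✗  (a3,r1) ✓  (a3,r2) ✓  (a3,r3) ✓  (a3,r4) ✓  (a3,r5) ✗  (a4,r2) ✗  (a4,r4) ✓  (a5,r2) ✓
Counterexamples (restrictor pairs failing the scope): 5.

5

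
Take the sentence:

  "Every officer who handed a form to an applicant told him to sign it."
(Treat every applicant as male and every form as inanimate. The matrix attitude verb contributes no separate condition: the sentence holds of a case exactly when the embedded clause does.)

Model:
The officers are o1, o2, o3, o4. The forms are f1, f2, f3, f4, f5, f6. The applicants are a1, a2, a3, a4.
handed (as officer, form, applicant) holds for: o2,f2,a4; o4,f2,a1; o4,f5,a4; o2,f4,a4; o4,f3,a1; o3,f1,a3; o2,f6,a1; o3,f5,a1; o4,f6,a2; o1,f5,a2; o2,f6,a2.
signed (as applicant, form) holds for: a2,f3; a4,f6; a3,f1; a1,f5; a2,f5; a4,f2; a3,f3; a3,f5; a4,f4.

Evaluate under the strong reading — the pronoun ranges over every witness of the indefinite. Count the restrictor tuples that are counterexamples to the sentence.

6

"him" takes "an applicant" as antecedent and "it" takes "a form"; both are donkey pronouns co-varying with the restrictor.
Strong reading: for every (o,f,a) with handed(o,f,a), signed(a,f).
Restrictor triples: (o1,f5,a2)→signed(a2,f5) ✓  (o2,f2,a4)→signed(a4,f2) ✓  (o2,f4,a4)→signed(a4,f4) ✓  (o2,f6,a1)→signed(a1,f6) ✗  (o2,f6,a2)→signed(a2,f6) ✗  (o3,f1,a3)→signed(a3,f1) ✓  (o3,f5,a1)→signed(a1,f5) ✓  (o4,f2,a1)→signed(a1,f2) ✗  (o4,f3,a1)→signed(a1,f3) ✗  (o4,f5,a4)→signed(a4,f5) ✗  (o4,f6,a2)→signed(a2,f6) ✗
Counterexamples (restrictor triples failing the scope): 6.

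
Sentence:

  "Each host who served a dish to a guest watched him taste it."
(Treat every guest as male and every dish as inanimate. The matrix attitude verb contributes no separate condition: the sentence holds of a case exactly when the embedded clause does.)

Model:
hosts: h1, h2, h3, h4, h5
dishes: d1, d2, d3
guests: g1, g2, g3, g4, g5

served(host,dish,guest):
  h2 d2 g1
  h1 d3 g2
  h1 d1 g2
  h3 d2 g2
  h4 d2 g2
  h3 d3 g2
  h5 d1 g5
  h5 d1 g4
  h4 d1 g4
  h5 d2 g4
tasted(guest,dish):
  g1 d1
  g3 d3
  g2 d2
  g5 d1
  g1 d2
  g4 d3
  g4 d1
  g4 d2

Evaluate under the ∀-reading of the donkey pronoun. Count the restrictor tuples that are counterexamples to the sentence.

"him" takes "a guest" as antecedent and "it" takes "a dish"; both are donkey pronouns co-varying with the restrictor.
Strong reading: for every (h,d,g) with served(h,d,g), tasted(g,d).
Restrictor triples: (h1,d1,g2)→tasted(g2,d1) ✗  (h1,d3,g2)→tasted(g2,d3) ✗  (h2,d2,g1)→tasted(g1,d2) ✓  (h3,d2,g2)→tasted(g2,d2) ✓  (h3,d3,g2)→tasted(g2,d3) ✗  (h4,d1,g4)→tasted(g4,d1) ✓  (h4,d2,g2)→tasted(g2,d2) ✓  (h5,d1,g4)→tasted(g4,d1) ✓  (h5,d1,g5)→tasted(g5,d1) ✓  (h5,d2,g4)→tasted(g4,d2) ✓
Counterexamples (restrictor triples failing the scope): 3.

3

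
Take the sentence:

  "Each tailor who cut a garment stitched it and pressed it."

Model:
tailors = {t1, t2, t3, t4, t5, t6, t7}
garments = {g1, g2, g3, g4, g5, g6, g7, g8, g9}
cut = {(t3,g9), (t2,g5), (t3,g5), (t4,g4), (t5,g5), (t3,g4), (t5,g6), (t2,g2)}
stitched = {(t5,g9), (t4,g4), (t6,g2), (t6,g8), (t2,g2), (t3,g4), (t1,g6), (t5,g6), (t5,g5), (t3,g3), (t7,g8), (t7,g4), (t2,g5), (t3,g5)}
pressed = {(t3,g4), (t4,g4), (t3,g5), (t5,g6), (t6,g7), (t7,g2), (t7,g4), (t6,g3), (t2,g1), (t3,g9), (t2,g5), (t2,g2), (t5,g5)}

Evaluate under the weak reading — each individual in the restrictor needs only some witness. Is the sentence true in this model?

"it" takes "a garment" as antecedent — a donkey pronoun bound across the clause boundary.
Weak reading: every tailor t with some cut-garment has at least one cut-garment g such that stitched(t,g) ∧ pressed(t,g).
Per tailor: t2:✓  t3:✓  t4:✓  t5:✓
Every tailor in the restrictor has a witness.

True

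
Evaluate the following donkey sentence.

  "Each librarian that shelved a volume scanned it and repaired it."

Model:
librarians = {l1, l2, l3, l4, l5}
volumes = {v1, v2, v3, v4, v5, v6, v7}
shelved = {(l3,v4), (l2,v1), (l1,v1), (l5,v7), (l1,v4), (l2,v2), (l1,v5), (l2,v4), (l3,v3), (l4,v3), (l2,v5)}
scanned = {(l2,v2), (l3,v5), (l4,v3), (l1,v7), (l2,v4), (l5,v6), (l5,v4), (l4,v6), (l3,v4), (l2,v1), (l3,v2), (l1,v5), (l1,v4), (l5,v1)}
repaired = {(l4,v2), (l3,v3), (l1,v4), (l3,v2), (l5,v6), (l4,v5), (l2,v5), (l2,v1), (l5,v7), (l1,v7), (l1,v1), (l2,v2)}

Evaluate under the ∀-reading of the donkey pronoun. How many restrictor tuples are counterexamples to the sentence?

8

"it" takes "a volume" as antecedent — a donkey pronoun bound across the clause boundary.
Strong reading: for every (l,v) with shelved(l,v), scanned(l,v) ∧ repaired(l,v).
Restrictor pairs: (l1,v1) ✗  (l1,v4) ✓  (l1,v5) ✗  (l2,v1) ✓  (l2,v2) ✓  (l2,v4) ✗  (l2,v5) ✗  (l3,v3) ✗  (l3,v4) ✗  (l4,v3) ✗  (l5,v7) ✗
Counterexamples (restrictor pairs failing the scope): 8.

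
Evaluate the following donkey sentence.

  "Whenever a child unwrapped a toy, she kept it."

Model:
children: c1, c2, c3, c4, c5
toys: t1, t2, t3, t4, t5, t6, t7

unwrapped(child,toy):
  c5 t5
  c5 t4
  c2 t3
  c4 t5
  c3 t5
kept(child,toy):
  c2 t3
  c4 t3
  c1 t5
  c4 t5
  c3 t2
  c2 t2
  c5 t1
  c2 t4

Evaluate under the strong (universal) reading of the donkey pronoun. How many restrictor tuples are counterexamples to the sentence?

3

"it" takes "a toy" as antecedent — a donkey pronoun bound across the clause boundary.
Strong reading: for every (c,t) with unwrapped(c,t), kept(c,t).
Restrictor pairs: (c2,t3) ✓  (c3,t5) ✗  (c4,t5) ✓  (c5,t4) ✗  (c5,t5) ✗
Counterexamples (restrictor pairs failing the scope): 3.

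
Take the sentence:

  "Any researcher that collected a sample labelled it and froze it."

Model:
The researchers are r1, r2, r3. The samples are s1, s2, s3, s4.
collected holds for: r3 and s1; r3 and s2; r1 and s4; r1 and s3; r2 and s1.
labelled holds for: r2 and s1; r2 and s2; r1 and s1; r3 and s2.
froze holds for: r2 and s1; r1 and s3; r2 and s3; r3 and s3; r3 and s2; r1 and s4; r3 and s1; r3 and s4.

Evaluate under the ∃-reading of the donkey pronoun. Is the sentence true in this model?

False

"it" takes "a sample" as antecedent — a donkey pronoun bound across the clause boundary.
Weak reading: every researcher r with some collected-sample has at least one collected-sample s such that labelled(r,s) ∧ froze(r,s).
Per researcher: r1:✗  r2:✓  r3:✓
r1 has no witness among its collected-samples.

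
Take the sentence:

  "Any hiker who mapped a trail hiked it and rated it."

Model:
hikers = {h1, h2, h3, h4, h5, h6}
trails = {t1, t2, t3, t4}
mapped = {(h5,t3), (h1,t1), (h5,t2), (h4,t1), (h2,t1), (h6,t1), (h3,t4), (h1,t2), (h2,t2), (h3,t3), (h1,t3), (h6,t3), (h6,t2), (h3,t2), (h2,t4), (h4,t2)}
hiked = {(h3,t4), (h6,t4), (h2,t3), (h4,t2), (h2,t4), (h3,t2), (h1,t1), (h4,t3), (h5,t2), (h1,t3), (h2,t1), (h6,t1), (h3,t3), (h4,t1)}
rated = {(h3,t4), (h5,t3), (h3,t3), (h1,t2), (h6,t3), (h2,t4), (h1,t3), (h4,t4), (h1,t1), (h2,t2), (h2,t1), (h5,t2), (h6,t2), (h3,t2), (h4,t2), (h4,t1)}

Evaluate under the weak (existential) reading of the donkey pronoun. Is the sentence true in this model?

False

"it" takes "a trail" as antecedent — a donkey pronoun bound across the clause boundary.
Weak reading: every hiker h with some mapped-trail has at least one mapped-trail t such that hiked(h,t) ∧ rated(h,t).
Per hiker: h1:✓  h2:✓  h3:✓  h4:✓  h5:✓  h6:✗
h6 has no witness among its mapped-trails.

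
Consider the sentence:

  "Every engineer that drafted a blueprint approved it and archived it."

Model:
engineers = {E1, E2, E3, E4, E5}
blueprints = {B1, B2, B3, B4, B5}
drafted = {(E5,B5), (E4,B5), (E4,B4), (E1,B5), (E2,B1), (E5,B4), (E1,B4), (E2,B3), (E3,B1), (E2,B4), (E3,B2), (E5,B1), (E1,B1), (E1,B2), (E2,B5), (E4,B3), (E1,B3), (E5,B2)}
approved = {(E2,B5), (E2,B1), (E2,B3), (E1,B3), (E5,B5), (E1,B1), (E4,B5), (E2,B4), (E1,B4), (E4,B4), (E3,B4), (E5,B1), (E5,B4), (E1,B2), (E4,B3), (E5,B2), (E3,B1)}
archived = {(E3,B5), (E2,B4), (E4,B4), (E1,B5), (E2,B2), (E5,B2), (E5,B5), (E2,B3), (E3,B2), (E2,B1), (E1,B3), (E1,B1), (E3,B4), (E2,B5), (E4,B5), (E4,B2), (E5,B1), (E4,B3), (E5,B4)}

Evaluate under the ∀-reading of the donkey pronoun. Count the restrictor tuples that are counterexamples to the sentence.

5

"it" takes "a blueprint" as antecedent — a donkey pronoun bound across the clause boundary.
Strong reading: for every (e,b) with drafted(e,b), approved(e,b) ∧ archived(e,b).
Restrictor pairs: (E1,B1) ✓  (E1,B2) ✗  (E1,B3) ✓  (E1,B4) ✗  (E1,B5) ✗  (E2,B1) ✓  (E2,B3) ✓  (E2,B4) ✓  (E2,B5) ✓  (E3,B1) ✗  (E3,B2) ✗  (E4,B3) ✓  (E4,B4) ✓  (E4,B5) ✓  (E5,B1) ✓  (E5,B2) ✓  (E5,B4) ✓  (E5,B5) ✓
Counterexamples (restrictor pairs failing the scope): 5.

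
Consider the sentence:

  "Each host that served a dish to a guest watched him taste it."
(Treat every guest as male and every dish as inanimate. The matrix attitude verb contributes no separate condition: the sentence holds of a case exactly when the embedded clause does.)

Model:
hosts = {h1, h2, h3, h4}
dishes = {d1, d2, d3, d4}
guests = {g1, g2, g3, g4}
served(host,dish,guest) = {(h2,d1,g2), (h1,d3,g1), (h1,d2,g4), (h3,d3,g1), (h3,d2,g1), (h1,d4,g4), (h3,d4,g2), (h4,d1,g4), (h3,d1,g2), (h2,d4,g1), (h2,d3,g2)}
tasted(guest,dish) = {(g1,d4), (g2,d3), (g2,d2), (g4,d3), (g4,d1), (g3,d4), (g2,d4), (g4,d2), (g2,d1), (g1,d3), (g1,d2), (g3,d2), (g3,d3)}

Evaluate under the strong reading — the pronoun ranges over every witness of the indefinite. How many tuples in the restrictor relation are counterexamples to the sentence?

"him" takes "a guest" as antecedent and "it" takes "a dish"; both are donkey pronouns co-varying with the restrictor.
Strong reading: for every (h,d,g) with served(h,d,g), tasted(g,d).
Restrictor triples: (h1,d2,g4)→tasted(g4,d2) ✓  (h1,d3,g1)→tasted(g1,d3) ✓  (h1,d4,g4)→tasted(g4,d4) ✗  (h2,d1,g2)→tasted(g2,d1) ✓  (h2,d3,g2)→tasted(g2,d3) ✓  (h2,d4,g1)→tasted(g1,d4) ✓  (h3,d1,g2)→tasted(g2,d1) ✓  (h3,d2,g1)→tasted(g1,d2) ✓  (h3,d3,g1)→tasted(g1,d3) ✓  (h3,d4,g2)→tasted(g2,d4) ✓  (h4,d1,g4)→tasted(g4,d1) ✓
Counterexamples (restrictor triples failing the scope): 1.

1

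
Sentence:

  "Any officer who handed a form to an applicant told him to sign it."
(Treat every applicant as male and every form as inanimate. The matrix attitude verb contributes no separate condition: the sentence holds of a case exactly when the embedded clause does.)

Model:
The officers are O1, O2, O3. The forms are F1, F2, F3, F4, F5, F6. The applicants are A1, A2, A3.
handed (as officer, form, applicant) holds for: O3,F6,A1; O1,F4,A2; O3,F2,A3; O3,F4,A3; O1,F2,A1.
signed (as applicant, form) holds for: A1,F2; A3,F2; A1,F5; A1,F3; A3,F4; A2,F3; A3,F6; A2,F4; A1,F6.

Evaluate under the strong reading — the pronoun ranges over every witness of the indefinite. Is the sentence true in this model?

True

"him" takes "an applicant" as antecedent and "it" takes "a form"; both are donkey pronouns co-varying with the restrictor.
Strong reading: for every (o,f,a) with handed(o,f,a), signed(a,f).
Restrictor triples: (O1,F2,A1)→signed(A1,F2) ✓  (O1,F4,A2)→signed(A2,F4) ✓  (O3,F2,A3)→signed(A3,F2) ✓  (O3,F4,A3)→signed(A3,F4) ✓  (O3,F6,A1)→signed(A1,F6) ✓
Every restrictor triple satisfies the scope.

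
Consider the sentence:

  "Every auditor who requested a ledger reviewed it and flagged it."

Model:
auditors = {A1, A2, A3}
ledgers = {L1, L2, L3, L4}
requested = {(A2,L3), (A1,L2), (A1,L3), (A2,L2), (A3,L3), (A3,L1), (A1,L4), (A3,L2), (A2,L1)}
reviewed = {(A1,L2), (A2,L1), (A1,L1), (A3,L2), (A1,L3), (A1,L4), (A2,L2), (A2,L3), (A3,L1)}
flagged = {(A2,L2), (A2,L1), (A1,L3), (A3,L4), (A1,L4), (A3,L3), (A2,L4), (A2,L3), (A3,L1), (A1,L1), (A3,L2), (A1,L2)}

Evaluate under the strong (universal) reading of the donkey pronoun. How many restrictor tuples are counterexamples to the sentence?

"it" takes "a ledger" as antecedent — a donkey pronoun bound across the clause boundary.
Strong reading: for every (a,l) with requested(a,l), reviewed(a,l) ∧ flagged(a,l).
Restrictor pairs: (A1,L2) ✓  (A1,L3) ✓  (A1,L4) ✓  (A2,L1) ✓  (A2,L2) ✓  (A2,L3) ✓  (A3,L1) ✓  (A3,L2) ✓  (A3,L3) ✗
Counterexamples (restrictor pairs failing the scope): 1.

1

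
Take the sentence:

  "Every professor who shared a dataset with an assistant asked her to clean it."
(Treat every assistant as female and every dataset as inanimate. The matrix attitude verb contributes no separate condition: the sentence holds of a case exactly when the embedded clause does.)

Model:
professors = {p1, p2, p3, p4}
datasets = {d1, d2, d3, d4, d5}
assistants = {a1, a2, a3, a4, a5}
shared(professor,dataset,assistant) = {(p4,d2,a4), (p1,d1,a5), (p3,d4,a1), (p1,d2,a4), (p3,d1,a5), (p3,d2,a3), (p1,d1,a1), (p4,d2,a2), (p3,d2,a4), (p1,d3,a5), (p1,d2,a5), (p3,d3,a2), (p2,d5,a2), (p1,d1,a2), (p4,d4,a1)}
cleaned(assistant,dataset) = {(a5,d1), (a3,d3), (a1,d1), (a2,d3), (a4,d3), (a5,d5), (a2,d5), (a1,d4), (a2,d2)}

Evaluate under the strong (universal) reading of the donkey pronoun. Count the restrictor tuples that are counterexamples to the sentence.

7

"her" takes "an assistant" as antecedent and "it" takes "a dataset"; both are donkey pronouns co-varying with the restrictor.
Strong reading: for every (p,d,a) with shared(p,d,a), cleaned(a,d).
Restrictor triples: (p1,d1,a1)→cleaned(a1,d1) ✓  (p1,d1,a2)→cleaned(a2,d1) ✗  (p1,d1,a5)→cleaned(a5,d1) ✓  (p1,d2,a4)→cleaned(a4,d2) ✗  (p1,d2,a5)→cleaned(a5,d2) ✗  (p1,d3,a5)→cleaned(a5,d3) ✗  (p2,d5,a2)→cleaned(a2,d5) ✓  (p3,d1,a5)→cleaned(a5,d1) ✓  (p3,d2,a3)→cleaned(a3,d2) ✗  (p3,d2,a4)→cleaned(a4,d2) ✗  (p3,d3,a2)→cleaned(a2,d3) ✓  (p3,d4,a1)→cleaned(a1,d4) ✓  (p4,d2,a2)→cleaned(a2,d2) ✓  (p4,d2,a4)→cleaned(a4,d2) ✗  (p4,d4,a1)→cleaned(a1,d4) ✓
Counterexamples (restrictor triples failing the scope): 7.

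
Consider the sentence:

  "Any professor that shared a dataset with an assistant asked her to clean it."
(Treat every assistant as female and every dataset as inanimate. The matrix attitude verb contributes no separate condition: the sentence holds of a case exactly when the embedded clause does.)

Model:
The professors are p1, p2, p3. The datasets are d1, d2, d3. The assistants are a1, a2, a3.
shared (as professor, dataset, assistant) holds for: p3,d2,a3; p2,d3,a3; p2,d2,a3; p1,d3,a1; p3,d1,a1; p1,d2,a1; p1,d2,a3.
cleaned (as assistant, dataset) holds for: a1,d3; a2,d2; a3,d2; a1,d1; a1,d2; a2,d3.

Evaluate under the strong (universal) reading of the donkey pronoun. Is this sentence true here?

False

"her" takes "an assistant" as antecedent and "it" takes "a dataset"; both are donkey pronouns co-varying with the restrictor.
Strong reading: for every (p,d,a) with shared(p,d,a), cleaned(a,d).
Restrictor triples: (p1,d2,a1)→cleaned(a1,d2) ✓  (p1,d2,a3)→cleaned(a3,d2) ✓  (p1,d3,a1)→cleaned(a1,d3) ✓  (p2,d2,a3)→cleaned(a3,d2) ✓  (p2,d3,a3)→cleaned(a3,d3) ✗  (p3,d1,a1)→cleaned(a1,d1) ✓  (p3,d2,a3)→cleaned(a3,d2) ✓
Counterexample: (p2,d3,a3) — cleaned(a3,d3) does not hold.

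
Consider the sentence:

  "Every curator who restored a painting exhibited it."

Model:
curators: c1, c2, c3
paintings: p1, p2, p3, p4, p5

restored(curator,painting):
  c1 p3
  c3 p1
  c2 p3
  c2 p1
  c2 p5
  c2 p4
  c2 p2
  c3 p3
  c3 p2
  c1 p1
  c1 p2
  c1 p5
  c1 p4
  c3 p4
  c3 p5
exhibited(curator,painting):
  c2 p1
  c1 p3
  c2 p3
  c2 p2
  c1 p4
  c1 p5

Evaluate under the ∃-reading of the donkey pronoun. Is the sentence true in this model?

False

"it" takes "a painting" as antecedent — a donkey pronoun bound across the clause boundary.
Weak reading: every curator c with some restored-painting has at least one restored-painting p such that exhibited(c,p).
Per curator: c1:✓  c2:✓  c3:✗
c3 has no witness among its restored-paintings.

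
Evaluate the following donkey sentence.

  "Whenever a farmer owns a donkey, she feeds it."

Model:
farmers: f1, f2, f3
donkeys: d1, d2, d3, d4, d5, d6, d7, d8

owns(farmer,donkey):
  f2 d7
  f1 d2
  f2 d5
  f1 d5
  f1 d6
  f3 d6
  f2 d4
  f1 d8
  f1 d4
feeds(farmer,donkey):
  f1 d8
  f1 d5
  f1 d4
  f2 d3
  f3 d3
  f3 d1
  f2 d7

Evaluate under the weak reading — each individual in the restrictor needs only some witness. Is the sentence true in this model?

False

"it" takes "a donkey" as antecedent — a donkey pronoun bound across the clause boundary.
Weak reading: every farmer f with some owns-donkey has at least one owns-donkey d such that feeds(f,d).
Per farmer: f1:✓  f2:✓  f3:✗
f3 has no witness among its owns-donkeys.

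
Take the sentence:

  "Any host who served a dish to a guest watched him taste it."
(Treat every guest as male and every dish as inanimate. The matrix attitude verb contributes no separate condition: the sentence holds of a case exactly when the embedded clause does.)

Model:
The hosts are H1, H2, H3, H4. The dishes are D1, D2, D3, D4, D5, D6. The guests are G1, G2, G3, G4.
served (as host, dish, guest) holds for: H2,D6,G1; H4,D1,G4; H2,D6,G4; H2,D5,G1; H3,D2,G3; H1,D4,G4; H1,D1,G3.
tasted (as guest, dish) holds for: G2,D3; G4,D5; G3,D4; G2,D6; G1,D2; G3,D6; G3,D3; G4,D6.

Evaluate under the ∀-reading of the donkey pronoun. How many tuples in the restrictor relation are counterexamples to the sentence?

6

"him" takes "a guest" as antecedent and "it" takes "a dish"; both are donkey pronouns co-varying with the restrictor.
Strong reading: for every (h,d,g) with served(h,d,g), tasted(g,d).
Restrictor triples: (H1,D1,G3)→tasted(G3,D1) ✗  (H1,D4,G4)→tasted(G4,D4) ✗  (H2,D5,G1)→tasted(G1,D5) ✗  (H2,D6,G1)→tasted(G1,D6) ✗  (H2,D6,G4)→tasted(G4,D6) ✓  (H3,D2,G3)→tasted(G3,D2) ✗  (H4,D1,G4)→tasted(G4,D1) ✗
Counterexamples (restrictor triples failing the scope): 6.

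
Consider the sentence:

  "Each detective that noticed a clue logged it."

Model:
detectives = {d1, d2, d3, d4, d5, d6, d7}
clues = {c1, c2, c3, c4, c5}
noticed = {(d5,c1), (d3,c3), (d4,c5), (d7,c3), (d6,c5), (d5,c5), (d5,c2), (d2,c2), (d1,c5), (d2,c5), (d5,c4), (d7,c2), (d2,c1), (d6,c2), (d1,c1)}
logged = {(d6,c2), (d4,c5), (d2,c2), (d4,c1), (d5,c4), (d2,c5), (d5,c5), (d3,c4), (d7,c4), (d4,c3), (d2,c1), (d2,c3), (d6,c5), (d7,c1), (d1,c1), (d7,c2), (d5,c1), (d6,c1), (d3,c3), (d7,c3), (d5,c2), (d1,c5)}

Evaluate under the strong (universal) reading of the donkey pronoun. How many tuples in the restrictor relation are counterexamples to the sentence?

0

"it" takes "a clue" as antecedent — a donkey pronoun bound across the clause boundary.
Strong reading: for every (d,c) with noticed(d,c), logged(d,c).
Restrictor pairs: (d1,c1) ✓  (d1,c5) ✓  (d2,c1) ✓  (d2,c2) ✓  (d2,c5) ✓  (d3,c3) ✓  (d4,c5) ✓  (d5,c1) ✓  (d5,c2) ✓  (d5,c4) ✓  (d5,c5) ✓  (d6,c2) ✓  (d6,c5) ✓  (d7,c2) ✓  (d7,c3) ✓
Counterexamples (restrictor pairs failing the scope): 0.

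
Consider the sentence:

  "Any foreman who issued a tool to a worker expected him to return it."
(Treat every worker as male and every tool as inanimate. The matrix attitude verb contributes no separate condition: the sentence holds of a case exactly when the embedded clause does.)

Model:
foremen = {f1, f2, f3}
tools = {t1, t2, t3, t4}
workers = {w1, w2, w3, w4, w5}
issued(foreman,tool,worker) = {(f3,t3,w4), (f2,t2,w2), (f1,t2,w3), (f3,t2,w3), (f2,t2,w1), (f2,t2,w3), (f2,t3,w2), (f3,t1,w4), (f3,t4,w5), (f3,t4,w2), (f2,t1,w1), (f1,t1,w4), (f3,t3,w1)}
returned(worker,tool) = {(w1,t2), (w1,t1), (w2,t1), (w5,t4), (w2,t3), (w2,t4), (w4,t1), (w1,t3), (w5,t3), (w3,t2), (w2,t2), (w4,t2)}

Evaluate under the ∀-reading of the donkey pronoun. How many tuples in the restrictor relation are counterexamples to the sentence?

1

"him" takes "a worker" as antecedent and "it" takes "a tool"; both are donkey pronouns co-varying with the restrictor.
Strong reading: for every (f,t,w) with issued(f,t,w), returned(w,t).
Restrictor triples: (f1,t1,w4)→returned(w4,t1) ✓  (f1,t2,w3)→returned(w3,t2) ✓  (f2,t1,w1)→returned(w1,t1) ✓  (f2,t2,w1)→returned(w1,t2) ✓  (f2,t2,w2)→returned(w2,t2) ✓  (f2,t2,w3)→returned(w3,t2) ✓  (f2,t3,w2)→returned(w2,t3) ✓  (f3,t1,w4)→returned(w4,t1) ✓  (f3,t2,w3)→returned(w3,t2) ✓  (f3,t3,w1)→returned(w1,t3) ✓  (f3,t3,w4)→returned(w4,t3) ✗  (f3,t4,w2)→returned(w2,t4) ✓  (f3,t4,w5)→returned(w5,t4) ✓
Counterexamples (restrictor triples failing the scope): 1.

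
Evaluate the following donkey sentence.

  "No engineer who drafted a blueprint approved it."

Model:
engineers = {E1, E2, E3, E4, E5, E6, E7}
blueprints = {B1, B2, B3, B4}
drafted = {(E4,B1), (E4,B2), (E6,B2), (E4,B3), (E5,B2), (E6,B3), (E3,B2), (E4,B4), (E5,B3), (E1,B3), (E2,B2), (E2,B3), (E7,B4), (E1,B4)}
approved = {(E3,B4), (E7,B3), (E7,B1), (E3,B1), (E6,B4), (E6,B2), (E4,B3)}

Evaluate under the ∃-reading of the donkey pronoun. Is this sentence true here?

"it" takes "a blueprint" as antecedent — a donkey pronoun bound across the clause boundary.
Truth condition: for no (e,b) with drafted(e,b) does approved(e,b) hold.
Restrictor pairs — does the scope hold? (E1,B3):fails  (E1,B4):fails  (E2,B2):fails  (E2,B3):fails  (E3,B2):fails  (E4,B1):fails  (E4,B2):fails  (E4,B3):holds  (E4,B4):fails  (E5,B2):fails  (E5,B3):fails  (E6,B2):holds  (E6,B3):fails  (E7,B4):fails
Scope holds for 2 pair(s), so the sentence is false.

False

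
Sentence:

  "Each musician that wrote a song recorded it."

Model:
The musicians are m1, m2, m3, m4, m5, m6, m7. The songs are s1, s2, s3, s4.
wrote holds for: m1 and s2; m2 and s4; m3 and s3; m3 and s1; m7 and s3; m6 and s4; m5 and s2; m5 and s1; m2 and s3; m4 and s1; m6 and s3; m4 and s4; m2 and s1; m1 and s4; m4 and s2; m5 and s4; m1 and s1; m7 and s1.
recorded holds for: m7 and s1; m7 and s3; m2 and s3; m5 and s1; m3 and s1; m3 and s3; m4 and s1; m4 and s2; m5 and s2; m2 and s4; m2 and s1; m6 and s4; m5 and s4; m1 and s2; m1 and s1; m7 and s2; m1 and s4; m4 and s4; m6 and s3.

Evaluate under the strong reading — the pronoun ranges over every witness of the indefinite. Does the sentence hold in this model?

"it" takes "a song" as antecedent — a donkey pronoun bound across the clause boundary.
Strong reading: for every (m,s) with wrote(m,s), recorded(m,s).
Restrictor pairs: (m1,s1) ✓  (m1,s2) ✓  (m1,s4) ✓  (m2,s1) ✓  (m2,s3) ✓  (m2,s4) ✓  (m3,s1) ✓  (m3,s3) ✓  (m4,s1) ✓  (m4,s2) ✓  (m4,s4) ✓  (m5,s1) ✓  (m5,s2) ✓  (m5,s4) ✓  (m6,s3) ✓  (m6,s4) ✓  (m7,s1) ✓  (m7,s3) ✓
Every restrictor pair satisfies the scope.

True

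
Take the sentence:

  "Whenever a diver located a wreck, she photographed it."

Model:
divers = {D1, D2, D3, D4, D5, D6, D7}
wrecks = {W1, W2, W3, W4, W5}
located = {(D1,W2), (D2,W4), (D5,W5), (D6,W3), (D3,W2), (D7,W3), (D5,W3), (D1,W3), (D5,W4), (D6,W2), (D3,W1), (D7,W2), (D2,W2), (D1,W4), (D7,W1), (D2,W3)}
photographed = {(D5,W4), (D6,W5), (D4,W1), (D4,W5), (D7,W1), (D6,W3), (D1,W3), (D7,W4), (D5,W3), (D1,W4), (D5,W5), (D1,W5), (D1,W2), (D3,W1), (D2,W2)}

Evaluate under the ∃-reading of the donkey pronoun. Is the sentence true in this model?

"it" takes "a wreck" as antecedent — a donkey pronoun bound across the clause boundary.
Weak reading: every diver d with some located-wreck has at least one located-wreck w such that photographed(d,w).
Per diver: D1:✓  D2:✓  D3:✓  D5:✓  D6:✓  D7:✓
Every diver in the restrictor has a witness.

True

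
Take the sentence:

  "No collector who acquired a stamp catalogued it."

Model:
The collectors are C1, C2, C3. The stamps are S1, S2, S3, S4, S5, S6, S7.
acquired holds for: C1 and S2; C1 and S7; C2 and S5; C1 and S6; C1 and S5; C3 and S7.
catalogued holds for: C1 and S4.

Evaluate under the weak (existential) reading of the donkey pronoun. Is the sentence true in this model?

"it" takes "a stamp" as antecedent — a donkey pronoun bound across the clause boundary.
Truth condition: for no (c,s) with acquired(c,s) does catalogued(c,s) hold.
Restrictor pairs — does the scope hold? (C1,S2):fails  (C1,S5):fails  (C1,S6):fails  (C1,S7):fails  (C2,S5):fails  (C3,S7):fails
Scope holds for no restrictor pair, so the sentence is true.

True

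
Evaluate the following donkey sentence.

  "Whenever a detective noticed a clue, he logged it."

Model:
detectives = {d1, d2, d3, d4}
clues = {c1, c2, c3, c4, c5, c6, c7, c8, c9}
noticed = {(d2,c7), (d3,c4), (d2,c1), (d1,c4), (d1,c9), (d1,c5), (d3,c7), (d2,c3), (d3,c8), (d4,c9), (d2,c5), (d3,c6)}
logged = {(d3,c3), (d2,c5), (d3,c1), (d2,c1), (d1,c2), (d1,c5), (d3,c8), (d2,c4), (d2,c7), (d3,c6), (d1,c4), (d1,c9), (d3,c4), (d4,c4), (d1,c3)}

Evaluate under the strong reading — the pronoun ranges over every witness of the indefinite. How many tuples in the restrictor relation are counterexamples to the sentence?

3

"it" takes "a clue" as antecedent — a donkey pronoun bound across the clause boundary.
Strong reading: for every (d,c) with noticed(d,c), logged(d,c).
Restrictor pairs: (d1,c4) ✓  (d1,c5) ✓  (d1,c9) ✓  (d2,c1) ✓  (d2,c3) ✗  (d2,c5) ✓  (d2,c7) ✓  (d3,c4) ✓  (d3,c6) ✓  (d3,c7) ✗  (d3,c8) ✓  (d4,c9) ✗
Counterexamples (restrictor pairs failing the scope): 3.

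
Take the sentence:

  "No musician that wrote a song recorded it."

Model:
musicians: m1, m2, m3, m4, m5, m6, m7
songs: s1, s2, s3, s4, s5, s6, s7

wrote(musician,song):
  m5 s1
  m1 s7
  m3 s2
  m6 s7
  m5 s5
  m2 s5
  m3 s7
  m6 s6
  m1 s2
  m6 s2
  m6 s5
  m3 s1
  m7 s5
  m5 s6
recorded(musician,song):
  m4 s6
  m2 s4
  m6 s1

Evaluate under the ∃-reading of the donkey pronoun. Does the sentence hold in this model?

"it" takes "a song" as antecedent — a donkey pronoun bound across the clause boundary.
Truth condition: for no (m,s) with wrote(m,s) does recorded(m,s) hold.
Restrictor pairs — does the scope hold? (m1,s2):fails  (m1,s7):fails  (m2,s5):fails  (m3,s1):fails  (m3,s2):fails  (m3,s7):fails  (m5,s1):fails  (m5,s5):fails  (m5,s6):fails  (m6,s2):fails  (m6,s5):fails  (m6,s6):fails  (m6,s7):fails  (m7,s5):fails
Scope holds for no restrictor pair, so the sentence is true.

True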